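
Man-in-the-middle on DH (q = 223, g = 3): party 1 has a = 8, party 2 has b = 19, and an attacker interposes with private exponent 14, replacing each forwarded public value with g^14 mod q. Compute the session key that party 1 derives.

220

Party 1 receives an attacker's public value M = 3^14 mod 223 instead of the honest one.
3^1 ≡ 3 (mod 223)
3^2 = (3^1)^2 ≡ 3^2 = 9 ≡ 9 (mod 223)
3^4 = (3^2)^2 ≡ 9^2 = 81 ≡ 81 (mod 223)
3^8 = (3^4)^2 ≡ 81^2 = 6561 ≡ 94 (mod 223)
3^14 = 3^8 · 3^4 · 3^2 ≡ 94 · 81 · 9 ≡ 65 (mod 223).
So M = 65. Party 1 computes K = M^8 mod 223.
65^1 ≡ 65 (mod 223)
65^2 = (65^1)^2 ≡ 65^2 = 4225 ≡ 211 (mod 223)
65^4 = (65^2)^2 ≡ 211^2 = 44521 ≡ 144 (mod 223)
65^8 = (65^4)^2 ≡ 144^2 = 20736 ≡ 220 (mod 223)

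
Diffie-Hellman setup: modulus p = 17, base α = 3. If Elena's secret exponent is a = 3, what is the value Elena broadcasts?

Public value = 3^3 (mod 17).
3^1 ≡ 3 (mod 17)
3^2 = (3^1)^2 ≡ 3^2 = 9 ≡ 9 (mod 17)
3^3 = 3^2 · 3^1 ≡ 9 · 3 ≡ 10 (mod 17).

10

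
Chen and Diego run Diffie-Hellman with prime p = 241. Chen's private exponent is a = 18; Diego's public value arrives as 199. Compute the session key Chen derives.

Shared key K = 199^18 mod 241.
199^1 ≡ 199 (mod 241)
199^2 = (199^1)^2 ≡ 199^2 = 39601 ≡ 77 (mod 241)
199^4 = (199^2)^2 ≡ 77^2 = 5929 ≡ 145 (mod 241)
199^8 = (199^4)^2 ≡ 145^2 = 21025 ≡ 58 (mod 241)
199^16 = (199^8)^2 ≡ 58^2 = 3364 ≡ 231 (mod 241)
199^18 = 199^16 · 199^2 ≡ 231 · 77 ≡ 194 (mod 241).

194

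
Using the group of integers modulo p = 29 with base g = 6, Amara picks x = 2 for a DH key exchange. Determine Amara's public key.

7

Public value = 6^2 (mod 29).
6^1 ≡ 6 (mod 29)
6^2 = (6^1)^2 ≡ 6^2 = 36 ≡ 7 (mod 29)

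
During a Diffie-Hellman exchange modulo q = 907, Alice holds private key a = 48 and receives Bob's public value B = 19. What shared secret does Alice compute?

593

Shared key K = 19^48 mod 907.
19^1 ≡ 19 (mod 907)
19^2 = (19^1)^2 ≡ 19^2 = 361 ≡ 361 (mod 907)
19^4 = (19^2)^2 ≡ 361^2 = 130321 ≡ 620 (mod 907)
19^8 = (19^4)^2 ≡ 620^2 = 384400 ≡ 739 (mod 907)
19^16 = (19^8)^2 ≡ 739^2 = 546121 ≡ 107 (mod 907)
19^32 = (19^16)^2 ≡ 107^2 = 11449 ≡ 565 (mod 907)
19^48 = 19^32 · 19^16 ≡ 565 · 107 ≡ 593 (mod 907).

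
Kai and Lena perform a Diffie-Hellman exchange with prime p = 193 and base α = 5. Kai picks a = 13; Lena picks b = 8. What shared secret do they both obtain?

7

Kai sends A = α^a mod p = 5^13 mod 193.
5^1 ≡ 5 (mod 193)
5^2 = (5^1)^2 ≡ 5^2 = 25 ≡ 25 (mod 193)
5^4 = (5^2)^2 ≡ 25^2 = 625 ≡ 46 (mod 193)
5^8 = (5^4)^2 ≡ 46^2 = 2116 ≡ 186 (mod 193)
5^13 = 5^8 · 5^4 · 5^1 ≡ 186 · 46 · 5 ≡ 127 (mod 193).
So A = 127. Lena then computes K = A^b mod p = 127^8 mod 193.
127^1 ≡ 127 (mod 193)
127^2 = (127^1)^2 ≡ 127^2 = 16129 ≡ 110 (mod 193)
127^4 = (127^2)^2 ≡ 110^2 = 12100 ≡ 134 (mod 193)
127^8 = (127^4)^2 ≡ 134^2 = 17956 ≡ 7 (mod 193)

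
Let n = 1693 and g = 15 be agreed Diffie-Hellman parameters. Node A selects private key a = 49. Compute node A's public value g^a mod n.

Public value = 15^49 mod 1693.
15^1 ≡ 15 (mod 1693)
15^2 = (15^1)^2 ≡ 15^2 = 225 ≡ 225 (mod 1693)
15^4 = (15^2)^2 ≡ 225^2 = 50625 ≡ 1528 (mod 1693)
15^8 = (15^4)^2 ≡ 1528^2 = 2334784 ≡ 137 (mod 1693)
15^16 = (15^8)^2 ≡ 137^2 = 18769 ≡ 146 (mod 1693)
15^32 = (15^16)^2 ≡ 146^2 = 21316 ≡ 1000 (mod 1693)
15^49 = 15^32 · 15^16 · 15^1 ≡ 1000 · 146 · 15 ≡ 951 (mod 1693).

951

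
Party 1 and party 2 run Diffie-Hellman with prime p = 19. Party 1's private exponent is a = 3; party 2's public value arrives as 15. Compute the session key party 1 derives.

12

Shared key K = 15^3 mod 19.
15^1 ≡ 15 (mod 19)
15^2 = (15^1)^2 ≡ 15^2 = 225 ≡ 16 (mod 19)
15^3 = 15^2 · 15^1 ≡ 16 · 15 ≡ 12 (mod 19).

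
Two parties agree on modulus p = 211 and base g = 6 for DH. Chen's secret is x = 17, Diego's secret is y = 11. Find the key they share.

Diego sends B = g^y mod p = 6^11 mod 211.
6^1 ≡ 6 (mod 211)
6^2 = (6^1)^2 ≡ 6^2 = 36 ≡ 36 (mod 211)
6^4 = (6^2)^2 ≡ 36^2 = 1296 ≡ 30 (mod 211)
6^8 = (6^4)^2 ≡ 30^2 = 900 ≡ 56 (mod 211)
6^11 = 6^8 · 6^2 · 6^1 ≡ 56 · 36 · 6 ≡ 69 (mod 211).
So B = 69. Chen then computes K = B^x mod p = 69^17 mod 211.
69^1 ≡ 69 (mod 211)
69^2 = (69^1)^2 ≡ 69^2 = 4761 ≡ 119 (mod 211)
69^4 = (69^2)^2 ≡ 119^2 = 14161 ≡ 24 (mod 211)
69^8 = (69^4)^2 ≡ 24^2 = 576 ≡ 154 (mod 211)
69^16 = (69^8)^2 ≡ 154^2 = 23716 ≡ 84 (mod 211)
69^17 = 69^16 · 69^1 ≡ 84 · 69 ≡ 99 (mod 211).

99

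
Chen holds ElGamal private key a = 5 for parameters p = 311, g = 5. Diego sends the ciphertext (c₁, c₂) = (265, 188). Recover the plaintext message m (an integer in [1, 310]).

Shared mask s = c₁^a mod p = 265^5 mod 311.
265^1 ≡ 265 (mod 311)
265^2 = (265^1)^2 ≡ 265^2 = 70225 ≡ 250 (mod 311)
265^4 = (265^2)^2 ≡ 250^2 = 62500 ≡ 300 (mod 311)
265^5 = 265^4 · 265^1 ≡ 300 · 265 ≡ 195 (mod 311).
So s = 195; s⁻¹ ≡ 126 (mod 311).
m = c₂ · s⁻¹ mod 311 = 188 · 126 mod 311 = 52.

52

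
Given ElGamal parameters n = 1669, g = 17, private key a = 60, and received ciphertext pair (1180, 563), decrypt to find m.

20

Shared mask s = c₁^a mod n = 1180^60 mod 1669.
1180^1 ≡ 1180 (mod 1669)
1180^2 = (1180^1)^2 ≡ 1180^2 = 1392400 ≡ 454 (mod 1669)
1180^4 = (1180^2)^2 ≡ 454^2 = 206116 ≡ 829 (mod 1669)
1180^8 = (1180^4)^2 ≡ 829^2 = 687241 ≡ 1282 (mod 1669)
1180^16 = (1180^8)^2 ≡ 1282^2 = 1643524 ≡ 1228 (mod 1669)
1180^32 = (1180^16)^2 ≡ 1228^2 = 1507984 ≡ 877 (mod 1669)
1180^60 = 1180^32 · 1180^16 · 1180^8 · 1180^4 ≡ 877 · 1228 · 1282 · 829 ≡ 1113 (mod 1669).
So s = 1113; s⁻¹ ≡ 3 (mod 1669).
m = c₂ · s⁻¹ mod 1669 = 563 · 3 mod 1669 = 20.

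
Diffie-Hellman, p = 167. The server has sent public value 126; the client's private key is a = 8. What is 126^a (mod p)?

112

Shared key K = 126^8 mod 167.
126^1 ≡ 126 (mod 167)
126^2 = (126^1)^2 ≡ 126^2 = 15876 ≡ 11 (mod 167)
126^4 = (126^2)^2 ≡ 11^2 = 121 ≡ 121 (mod 167)
126^8 = (126^4)^2 ≡ 121^2 = 14641 ≡ 112 (mod 167)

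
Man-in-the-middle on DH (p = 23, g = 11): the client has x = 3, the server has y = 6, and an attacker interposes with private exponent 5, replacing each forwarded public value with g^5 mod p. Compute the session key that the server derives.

The server receives an attacker's public value M = 11^5 mod 23 instead of the honest one.
11^1 ≡ 11 (mod 23)
11^2 = (11^1)^2 ≡ 11^2 = 121 ≡ 6 (mod 23)
11^4 = (11^2)^2 ≡ 6^2 = 36 ≡ 13 (mod 23)
11^5 = 11^4 · 11^1 ≡ 13 · 11 ≡ 5 (mod 23).
So M = 5. The server computes K = M^6 mod 23.
5^1 ≡ 5 (mod 23)
5^2 = (5^1)^2 ≡ 5^2 = 25 ≡ 2 (mod 23)
5^4 = (5^2)^2 ≡ 2^2 = 4 ≡ 4 (mod 23)
5^6 = 5^4 · 5^2 ≡ 4 · 2 ≡ 8 (mod 23).

8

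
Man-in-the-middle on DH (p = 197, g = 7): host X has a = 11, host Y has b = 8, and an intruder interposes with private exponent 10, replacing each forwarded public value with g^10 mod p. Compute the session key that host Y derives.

Host Y receives an intruder's public value M = 7^10 mod 197 instead of the honest one.
7^1 ≡ 7 (mod 197)
7^2 = (7^1)^2 ≡ 7^2 = 49 ≡ 49 (mod 197)
7^4 = (7^2)^2 ≡ 49^2 = 2401 ≡ 37 (mod 197)
7^8 = (7^4)^2 ≡ 37^2 = 1369 ≡ 187 (mod 197)
7^10 = 7^8 · 7^2 ≡ 187 · 49 ≡ 101 (mod 197).
So M = 101. Host Y computes K = M^8 mod 197.
101^1 ≡ 101 (mod 197)
101^2 = (101^1)^2 ≡ 101^2 = 10201 ≡ 154 (mod 197)
101^4 = (101^2)^2 ≡ 154^2 = 23716 ≡ 76 (mod 197)
101^8 = (101^4)^2 ≡ 76^2 = 5776 ≡ 63 (mod 197)

63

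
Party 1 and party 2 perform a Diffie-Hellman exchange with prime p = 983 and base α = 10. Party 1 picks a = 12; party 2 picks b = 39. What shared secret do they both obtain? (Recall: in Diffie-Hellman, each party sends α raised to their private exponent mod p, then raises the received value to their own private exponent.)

Party 1 sends A = α^a mod p = 10^12 mod 983.
10^1 ≡ 10 (mod 983)
10^2 = (10^1)^2 ≡ 10^2 = 100 ≡ 100 (mod 983)
10^4 = (10^2)^2 ≡ 100^2 = 10000 ≡ 170 (mod 983)
10^8 = (10^4)^2 ≡ 170^2 = 28900 ≡ 393 (mod 983)
10^12 = 10^8 · 10^4 ≡ 393 · 170 ≡ 949 (mod 983).
So A = 949. Party 2 then computes K = A^b mod p = 949^39 mod 983.
949^1 ≡ 949 (mod 983)
949^2 = (949^1)^2 ≡ 949^2 = 900601 ≡ 173 (mod 983)
949^4 = (949^2)^2 ≡ 173^2 = 29929 ≡ 439 (mod 983)
949^8 = (949^4)^2 ≡ 439^2 = 192721 ≡ 53 (mod 983)
949^16 = (949^8)^2 ≡ 53^2 = 2809 ≡ 843 (mod 983)
949^32 = (949^16)^2 ≡ 843^2 = 710649 ≡ 923 (mod 983)
949^39 = 949^32 · 949^4 · 949^2 · 949^1 ≡ 923 · 439 · 173 · 949 ≡ 267 (mod 983).

267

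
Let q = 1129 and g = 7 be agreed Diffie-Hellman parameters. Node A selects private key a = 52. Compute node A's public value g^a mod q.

189

Public value = 7^52 mod 1129.
7^1 ≡ 7 (mod 1129)
7^2 = (7^1)^2 ≡ 7^2 = 49 ≡ 49 (mod 1129)
7^4 = (7^2)^2 ≡ 49^2 = 2401 ≡ 143 (mod 1129)
7^8 = (7^4)^2 ≡ 143^2 = 20449 ≡ 127 (mod 1129)
7^16 = (7^8)^2 ≡ 127^2 = 16129 ≡ 323 (mod 1129)
7^32 = (7^16)^2 ≡ 323^2 = 104329 ≡ 461 (mod 1129)
7^52 = 7^32 · 7^16 · 7^4 ≡ 461 · 323 · 143 ≡ 189 (mod 1129).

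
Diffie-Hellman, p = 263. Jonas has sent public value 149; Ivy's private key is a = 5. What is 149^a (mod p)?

Shared key K = 149^5 mod 263.
149^1 ≡ 149 (mod 263)
149^2 = (149^1)^2 ≡ 149^2 = 22201 ≡ 109 (mod 263)
149^4 = (149^2)^2 ≡ 109^2 = 11881 ≡ 46 (mod 263)
149^5 = 149^4 · 149^1 ≡ 46 · 149 ≡ 16 (mod 263).

16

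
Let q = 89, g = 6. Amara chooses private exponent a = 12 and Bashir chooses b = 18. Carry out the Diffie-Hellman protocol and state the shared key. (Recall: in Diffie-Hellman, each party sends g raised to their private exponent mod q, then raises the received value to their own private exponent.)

Bashir sends B = g^b mod q = 6^18 mod 89.
6^1 ≡ 6 (mod 89)
6^2 = (6^1)^2 ≡ 6^2 = 36 ≡ 36 (mod 89)
6^4 = (6^2)^2 ≡ 36^2 = 1296 ≡ 50 (mod 89)
6^8 = (6^4)^2 ≡ 50^2 = 2500 ≡ 8 (mod 89)
6^16 = (6^8)^2 ≡ 8^2 = 64 ≡ 64 (mod 89)
6^18 = 6^16 · 6^2 ≡ 64 · 36 ≡ 79 (mod 89).
So B = 79. Amara then computes K = B^a mod q = 79^12 mod 89.
79^1 ≡ 79 (mod 89)
79^2 = (79^1)^2 ≡ 79^2 = 6241 ≡ 11 (mod 89)
79^4 = (79^2)^2 ≡ 11^2 = 121 ≡ 32 (mod 89)
79^8 = (79^4)^2 ≡ 32^2 = 1024 ≡ 45 (mod 89)
79^12 = 79^8 · 79^4 ≡ 45 · 32 ≡ 16 (mod 89).

16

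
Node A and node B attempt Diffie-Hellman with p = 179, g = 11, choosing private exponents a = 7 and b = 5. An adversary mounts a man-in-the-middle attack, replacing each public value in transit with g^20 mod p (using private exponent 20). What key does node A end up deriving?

Node A receives an adversary's public value M = 11^20 mod 179 instead of the honest one.
11^1 ≡ 11 (mod 179)
11^2 = (11^1)^2 ≡ 11^2 = 121 ≡ 121 (mod 179)
11^4 = (11^2)^2 ≡ 121^2 = 14641 ≡ 142 (mod 179)
11^8 = (11^4)^2 ≡ 142^2 = 20164 ≡ 116 (mod 179)
11^16 = (11^8)^2 ≡ 116^2 = 13456 ≡ 31 (mod 179)
11^20 = 11^16 · 11^4 ≡ 31 · 142 ≡ 106 (mod 179).
So M = 106. Node A computes K = M^7 mod 179.
106^1 ≡ 106 (mod 179)
106^2 = (106^1)^2 ≡ 106^2 = 11236 ≡ 138 (mod 179)
106^4 = (106^2)^2 ≡ 138^2 = 19044 ≡ 70 (mod 179)
106^7 = 106^4 · 106^2 · 106^1 ≡ 70 · 138 · 106 ≡ 80 (mod 179).

80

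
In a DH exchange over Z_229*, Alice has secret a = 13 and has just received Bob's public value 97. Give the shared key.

70

Shared key K = 97^13 mod 229.
97^1 ≡ 97 (mod 229)
97^2 = (97^1)^2 ≡ 97^2 = 9409 ≡ 20 (mod 229)
97^4 = (97^2)^2 ≡ 20^2 = 400 ≡ 171 (mod 229)
97^8 = (97^4)^2 ≡ 171^2 = 29241 ≡ 158 (mod 229)
97^13 = 97^8 · 97^4 · 97^1 ≡ 158 · 171 · 97 ≡ 70 (mod 229).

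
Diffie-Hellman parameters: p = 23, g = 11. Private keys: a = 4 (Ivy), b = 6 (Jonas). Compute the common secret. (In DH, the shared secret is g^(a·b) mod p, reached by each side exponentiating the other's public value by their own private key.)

Jonas sends B = g^b mod p = 11^6 mod 23.
11^1 ≡ 11 (mod 23)
11^2 = (11^1)^2 ≡ 11^2 = 121 ≡ 6 (mod 23)
11^4 = (11^2)^2 ≡ 6^2 = 36 ≡ 13 (mod 23)
11^6 = 11^4 · 11^2 ≡ 13 · 6 ≡ 9 (mod 23).
So B = 9. Ivy then computes K = B^a mod p = 9^4 mod 23.
9^1 ≡ 9 (mod 23)
9^2 = (9^1)^2 ≡ 9^2 = 81 ≡ 12 (mod 23)
9^4 = (9^2)^2 ≡ 12^2 = 144 ≡ 6 (mod 23)

6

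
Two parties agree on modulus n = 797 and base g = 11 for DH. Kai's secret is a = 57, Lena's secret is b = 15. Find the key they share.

Kai sends A = g^a mod n = 11^57 mod 797.
11^1 ≡ 11 (mod 797)
11^2 = (11^1)^2 ≡ 11^2 = 121 ≡ 121 (mod 797)
11^4 = (11^2)^2 ≡ 121^2 = 14641 ≡ 295 (mod 797)
11^8 = (11^4)^2 ≡ 295^2 = 87025 ≡ 152 (mod 797)
11^16 = (11^8)^2 ≡ 152^2 = 23104 ≡ 788 (mod 797)
11^32 = (11^16)^2 ≡ 788^2 = 620944 ≡ 81 (mod 797)
11^57 = 11^32 · 11^16 · 11^8 · 11^1 ≡ 81 · 788 · 152 · 11 ≡ 522 (mod 797).
So A = 522. Lena then computes K = A^b mod n = 522^15 mod 797.
522^1 ≡ 522 (mod 797)
522^2 = (522^1)^2 ≡ 522^2 = 272484 ≡ 707 (mod 797)
522^4 = (522^2)^2 ≡ 707^2 = 499849 ≡ 130 (mod 797)
522^8 = (522^4)^2 ≡ 130^2 = 16900 ≡ 163 (mod 797)
522^15 = 522^8 · 522^4 · 522^2 · 522^1 ≡ 163 · 130 · 707 · 522 ≡ 199 (mod 797).

199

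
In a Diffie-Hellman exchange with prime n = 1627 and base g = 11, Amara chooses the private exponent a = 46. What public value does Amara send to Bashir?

1123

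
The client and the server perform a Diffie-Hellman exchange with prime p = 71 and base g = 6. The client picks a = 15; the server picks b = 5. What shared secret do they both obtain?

37

The client sends A = g^a mod p = 6^15 mod 71.
6^1 ≡ 6 (mod 71)
6^2 = (6^1)^2 ≡ 6^2 = 36 ≡ 36 (mod 71)
6^4 = (6^2)^2 ≡ 36^2 = 1296 ≡ 18 (mod 71)
6^8 = (6^4)^2 ≡ 18^2 = 324 ≡ 40 (mod 71)
6^15 = 6^8 · 6^4 · 6^2 · 6^1 ≡ 40 · 18 · 36 · 6 ≡ 30 (mod 71).
So A = 30. The server then computes K = A^b mod p = 30^5 mod 71.
30^1 ≡ 30 (mod 71)
30^2 = (30^1)^2 ≡ 30^2 = 900 ≡ 48 (mod 71)
30^4 = (30^2)^2 ≡ 48^2 = 2304 ≡ 32 (mod 71)
30^5 = 30^4 · 30^1 ≡ 32 · 30 ≡ 37 (mod 71).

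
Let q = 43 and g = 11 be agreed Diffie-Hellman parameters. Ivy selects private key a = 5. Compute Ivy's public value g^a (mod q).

16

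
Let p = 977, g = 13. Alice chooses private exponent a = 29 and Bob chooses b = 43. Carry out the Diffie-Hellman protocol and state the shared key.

794

Bob sends B = g^b mod p = 13^43 mod 977.
13^1 ≡ 13 (mod 977)
13^2 = (13^1)^2 ≡ 13^2 = 169 ≡ 169 (mod 977)
13^4 = (13^2)^2 ≡ 169^2 = 28561 ≡ 228 (mod 977)
13^8 = (13^4)^2 ≡ 228^2 = 51984 ≡ 203 (mod 977)
13^16 = (13^8)^2 ≡ 203^2 = 41209 ≡ 175 (mod 977)
13^32 = (13^16)^2 ≡ 175^2 = 30625 ≡ 338 (mod 977)
13^43 = 13^32 · 13^8 · 13^2 · 13^1 ≡ 338 · 203 · 169 · 13 ≡ 697 (mod 977).
So B = 697. Alice then computes K = B^a mod p = 697^29 mod 977.
697^1 ≡ 697 (mod 977)
697^2 = (697^1)^2 ≡ 697^2 = 485809 ≡ 240 (mod 977)
697^4 = (697^2)^2 ≡ 240^2 = 57600 ≡ 934 (mod 977)
697^8 = (697^4)^2 ≡ 934^2 = 872356 ≡ 872 (mod 977)
697^16 = (697^8)^2 ≡ 872^2 = 760384 ≡ 278 (mod 977)
697^29 = 697^16 · 697^8 · 697^4 · 697^1 ≡ 278 · 872 · 934 · 697 ≡ 794 (mod 977).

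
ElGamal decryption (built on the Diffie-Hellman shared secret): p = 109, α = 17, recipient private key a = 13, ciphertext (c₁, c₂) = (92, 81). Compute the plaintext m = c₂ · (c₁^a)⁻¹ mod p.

10

Shared mask s = c₁^a mod p = 92^13 mod 109.
92^1 ≡ 92 (mod 109)
92^2 = (92^1)^2 ≡ 92^2 = 8464 ≡ 71 (mod 109)
92^4 = (92^2)^2 ≡ 71^2 = 5041 ≡ 27 (mod 109)
92^8 = (92^4)^2 ≡ 27^2 = 729 ≡ 75 (mod 109)
92^13 = 92^8 · 92^4 · 92^1 ≡ 75 · 27 · 92 ≡ 19 (mod 109).
So s = 19; s⁻¹ ≡ 23 (mod 109).
m = c₂ · s⁻¹ mod 109 = 81 · 23 mod 109 = 10.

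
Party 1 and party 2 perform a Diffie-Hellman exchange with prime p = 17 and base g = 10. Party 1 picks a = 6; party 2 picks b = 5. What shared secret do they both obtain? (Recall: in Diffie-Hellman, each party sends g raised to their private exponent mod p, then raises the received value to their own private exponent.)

Party 1 sends A = g^a mod p = 10^6 mod 17.
10^1 ≡ 10 (mod 17)
10^2 = (10^1)^2 ≡ 10^2 = 100 ≡ 15 (mod 17)
10^4 = (10^2)^2 ≡ 15^2 = 225 ≡ 4 (mod 17)
10^6 = 10^4 · 10^2 ≡ 4 · 15 ≡ 9 (mod 17).
So A = 9. Party 2 then computes K = A^b mod p = 9^5 mod 17.
9^1 ≡ 9 (mod 17)
9^2 = (9^1)^2 ≡ 9^2 = 81 ≡ 13 (mod 17)
9^4 = (9^2)^2 ≡ 13^2 = 169 ≡ 16 (mod 17)
9^5 = 9^4 · 9^1 ≡ 16 · 9 ≡ 8 (mod 17).

8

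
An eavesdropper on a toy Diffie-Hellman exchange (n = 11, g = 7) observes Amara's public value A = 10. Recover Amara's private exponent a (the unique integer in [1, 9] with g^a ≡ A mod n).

5

Try successive powers of 7 modulo 11:
7^1 ≡ 7
7^2 ≡ 5
7^3 ≡ 2
7^4 ≡ 3
7^5 ≡ 10
Found: a = 5.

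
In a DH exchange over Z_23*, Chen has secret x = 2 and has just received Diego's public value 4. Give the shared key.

16

Shared key K = 4^2 mod 23.
4^1 ≡ 4 (mod 23)
4^2 = (4^1)^2 ≡ 4^2 = 16 ≡ 16 (mod 23)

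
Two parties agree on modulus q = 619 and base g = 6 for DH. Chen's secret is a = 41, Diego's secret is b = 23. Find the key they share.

Chen sends A = g^a mod q = 6^41 mod 619.
6^1 ≡ 6 (mod 619)
6^2 = (6^1)^2 ≡ 6^2 = 36 ≡ 36 (mod 619)
6^4 = (6^2)^2 ≡ 36^2 = 1296 ≡ 58 (mod 619)
6^8 = (6^4)^2 ≡ 58^2 = 3364 ≡ 269 (mod 619)
6^16 = (6^8)^2 ≡ 269^2 = 72361 ≡ 557 (mod 619)
6^32 = (6^16)^2 ≡ 557^2 = 310249 ≡ 130 (mod 619)
6^41 = 6^32 · 6^8 · 6^1 ≡ 130 · 269 · 6 ≡ 598 (mod 619).
So A = 598. Diego then computes K = A^b mod q = 598^23 mod 619.
598^1 ≡ 598 (mod 619)
598^2 = (598^1)^2 ≡ 598^2 = 357604 ≡ 441 (mod 619)
598^4 = (598^2)^2 ≡ 441^2 = 194481 ≡ 115 (mod 619)
598^8 = (598^4)^2 ≡ 115^2 = 13225 ≡ 226 (mod 619)
598^16 = (598^8)^2 ≡ 226^2 = 51076 ≡ 318 (mod 619)
598^23 = 598^16 · 598^4 · 598^2 · 598^1 ≡ 318 · 115 · 441 · 598 ≡ 557 (mod 619).

557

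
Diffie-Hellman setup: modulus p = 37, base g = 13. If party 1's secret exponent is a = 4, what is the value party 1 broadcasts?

34

Public value = 13^4 (mod 37).
13^1 ≡ 13 (mod 37)
13^2 = (13^1)^2 ≡ 13^2 = 169 ≡ 21 (mod 37)
13^4 = (13^2)^2 ≡ 21^2 = 441 ≡ 34 (mod 37)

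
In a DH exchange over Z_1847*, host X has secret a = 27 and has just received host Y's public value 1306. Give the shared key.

1725

Shared key K = 1306^27 mod 1847.
1306^1 ≡ 1306 (mod 1847)
1306^2 = (1306^1)^2 ≡ 1306^2 = 1705636 ≡ 855 (mod 1847)
1306^4 = (1306^2)^2 ≡ 855^2 = 731025 ≡ 1460 (mod 1847)
1306^8 = (1306^4)^2 ≡ 1460^2 = 2131600 ≡ 162 (mod 1847)
1306^16 = (1306^8)^2 ≡ 162^2 = 26244 ≡ 386 (mod 1847)
1306^27 = 1306^16 · 1306^8 · 1306^2 · 1306^1 ≡ 386 · 162 · 855 · 1306 ≡ 1725 (mod 1847).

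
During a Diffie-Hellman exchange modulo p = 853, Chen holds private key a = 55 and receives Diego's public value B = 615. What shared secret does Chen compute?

Shared key K = 615^55 mod 853.
615^1 ≡ 615 (mod 853)
615^2 = (615^1)^2 ≡ 615^2 = 378225 ≡ 346 (mod 853)
615^4 = (615^2)^2 ≡ 346^2 = 119716 ≡ 296 (mod 853)
615^8 = (615^4)^2 ≡ 296^2 = 87616 ≡ 610 (mod 853)
615^16 = (615^8)^2 ≡ 610^2 = 372100 ≡ 192 (mod 853)
615^32 = (615^16)^2 ≡ 192^2 = 36864 ≡ 185 (mod 853)
615^55 = 615^32 · 615^16 · 615^4 · 615^2 · 615^1 ≡ 185 · 192 · 296 · 346 · 615 ≡ 175 (mod 853).

175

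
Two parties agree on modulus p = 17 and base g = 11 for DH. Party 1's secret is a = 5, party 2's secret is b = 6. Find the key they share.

9

Party 2 sends B = g^b mod p = 11^6 mod 17.
11^1 ≡ 11 (mod 17)
11^2 = (11^1)^2 ≡ 11^2 = 121 ≡ 2 (mod 17)
11^4 = (11^2)^2 ≡ 2^2 = 4 ≡ 4 (mod 17)
11^6 = 11^4 · 11^2 ≡ 4 · 2 ≡ 8 (mod 17).
So B = 8. Party 1 then computes K = B^a mod p = 8^5 mod 17.
8^1 ≡ 8 (mod 17)
8^2 = (8^1)^2 ≡ 8^2 = 64 ≡ 13 (mod 17)
8^4 = (8^2)^2 ≡ 13^2 = 169 ≡ 16 (mod 17)
8^5 = 8^4 · 8^1 ≡ 16 · 8 ≡ 9 (mod 17).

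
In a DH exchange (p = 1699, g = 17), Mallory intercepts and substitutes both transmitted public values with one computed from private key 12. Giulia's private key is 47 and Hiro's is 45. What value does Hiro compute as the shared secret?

554

Hiro receives Mallory's public value M = 17^12 mod 1699 instead of the honest one.
17^1 ≡ 17 (mod 1699)
17^2 = (17^1)^2 ≡ 17^2 = 289 ≡ 289 (mod 1699)
17^4 = (17^2)^2 ≡ 289^2 = 83521 ≡ 270 (mod 1699)
17^8 = (17^4)^2 ≡ 270^2 = 72900 ≡ 1542 (mod 1699)
17^12 = 17^8 · 17^4 ≡ 1542 · 270 ≡ 85 (mod 1699).
So M = 85. Hiro computes K = M^45 mod 1699.
85^1 ≡ 85 (mod 1699)
85^2 = (85^1)^2 ≡ 85^2 = 7225 ≡ 429 (mod 1699)
85^4 = (85^2)^2 ≡ 429^2 = 184041 ≡ 549 (mod 1699)
85^8 = (85^4)^2 ≡ 549^2 = 301401 ≡ 678 (mod 1699)
85^16 = (85^8)^2 ≡ 678^2 = 459684 ≡ 954 (mod 1699)
85^32 = (85^16)^2 ≡ 954^2 = 910116 ≡ 1151 (mod 1699)
85^45 = 85^32 · 85^8 · 85^4 · 85^1 ≡ 1151 · 678 · 549 · 85 ≡ 554 (mod 1699).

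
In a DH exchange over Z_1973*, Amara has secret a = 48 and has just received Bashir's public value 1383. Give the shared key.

1651

Shared key K = 1383^48 mod 1973.
1383^1 ≡ 1383 (mod 1973)
1383^2 = (1383^1)^2 ≡ 1383^2 = 1912689 ≡ 852 (mod 1973)
1383^4 = (1383^2)^2 ≡ 852^2 = 725904 ≡ 1813 (mod 1973)
1383^8 = (1383^4)^2 ≡ 1813^2 = 3286969 ≡ 1924 (mod 1973)
1383^16 = (1383^8)^2 ≡ 1924^2 = 3701776 ≡ 428 (mod 1973)
1383^32 = (1383^16)^2 ≡ 428^2 = 183184 ≡ 1668 (mod 1973)
1383^48 = 1383^32 · 1383^16 ≡ 1668 · 428 ≡ 1651 (mod 1973).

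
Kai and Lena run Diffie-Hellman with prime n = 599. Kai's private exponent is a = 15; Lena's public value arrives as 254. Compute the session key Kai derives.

Shared key K = 254^15 mod 599.
254^1 ≡ 254 (mod 599)
254^2 = (254^1)^2 ≡ 254^2 = 64516 ≡ 423 (mod 599)
254^4 = (254^2)^2 ≡ 423^2 = 178929 ≡ 427 (mod 599)
254^8 = (254^4)^2 ≡ 427^2 = 182329 ≡ 233 (mod 599)
254^15 = 254^8 · 254^4 · 254^2 · 254^1 ≡ 233 · 427 · 423 · 254 ≡ 18 (mod 599).

18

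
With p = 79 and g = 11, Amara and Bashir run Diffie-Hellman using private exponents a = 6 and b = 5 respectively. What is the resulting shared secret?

Amara sends A = g^a mod p = 11^6 mod 79.
11^1 ≡ 11 (mod 79)
11^2 = (11^1)^2 ≡ 11^2 = 121 ≡ 42 (mod 79)
11^4 = (11^2)^2 ≡ 42^2 = 1764 ≡ 26 (mod 79)
11^6 = 11^4 · 11^2 ≡ 26 · 42 ≡ 65 (mod 79).
So A = 65. Bashir then computes K = A^b mod p = 65^5 mod 79.
65^1 ≡ 65 (mod 79)
65^2 = (65^1)^2 ≡ 65^2 = 4225 ≡ 38 (mod 79)
65^4 = (65^2)^2 ≡ 38^2 = 1444 ≡ 22 (mod 79)
65^5 = 65^4 · 65^1 ≡ 22 · 65 ≡ 8 (mod 79).

8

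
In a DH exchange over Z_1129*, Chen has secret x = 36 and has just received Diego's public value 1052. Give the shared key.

Shared key K = 1052^36 mod 1129.
1052^1 ≡ 1052 (mod 1129)
1052^2 = (1052^1)^2 ≡ 1052^2 = 1106704 ≡ 284 (mod 1129)
1052^4 = (1052^2)^2 ≡ 284^2 = 80656 ≡ 497 (mod 1129)
1052^8 = (1052^4)^2 ≡ 497^2 = 247009 ≡ 887 (mod 1129)
1052^16 = (1052^8)^2 ≡ 887^2 = 786769 ≡ 985 (mod 1129)
1052^32 = (1052^16)^2 ≡ 985^2 = 970225 ≡ 414 (mod 1129)
1052^36 = 1052^32 · 1052^4 ≡ 414 · 497 ≡ 280 (mod 1129).

280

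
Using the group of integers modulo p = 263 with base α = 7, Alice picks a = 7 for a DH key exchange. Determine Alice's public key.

Public value = 7^7 (mod 263).
7^1 ≡ 7 (mod 263)
7^2 = (7^1)^2 ≡ 7^2 = 49 ≡ 49 (mod 263)
7^4 = (7^2)^2 ≡ 49^2 = 2401 ≡ 34 (mod 263)
7^7 = 7^4 · 7^2 · 7^1 ≡ 34 · 49 · 7 ≡ 90 (mod 263).

90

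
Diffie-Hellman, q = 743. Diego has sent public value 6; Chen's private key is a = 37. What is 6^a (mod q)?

Shared key K = 6^37 mod 743.
6^1 ≡ 6 (mod 743)
6^2 = (6^1)^2 ≡ 6^2 = 36 ≡ 36 (mod 743)
6^4 = (6^2)^2 ≡ 36^2 = 1296 ≡ 553 (mod 743)
6^8 = (6^4)^2 ≡ 553^2 = 305809 ≡ 436 (mod 743)
6^16 = (6^8)^2 ≡ 436^2 = 190096 ≡ 631 (mod 743)
6^32 = (6^16)^2 ≡ 631^2 = 398161 ≡ 656 (mod 743)
6^37 = 6^32 · 6^4 · 6^1 ≡ 656 · 553 · 6 ≡ 361 (mod 743).

361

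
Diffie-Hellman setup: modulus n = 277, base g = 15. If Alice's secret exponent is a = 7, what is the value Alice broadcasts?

Public value = 15^7 (mod 277).
15^1 ≡ 15 (mod 277)
15^2 = (15^1)^2 ≡ 15^2 = 225 ≡ 225 (mod 277)
15^4 = (15^2)^2 ≡ 225^2 = 50625 ≡ 211 (mod 277)
15^7 = 15^4 · 15^2 · 15^1 ≡ 211 · 225 · 15 ≡ 235 (mod 277).

235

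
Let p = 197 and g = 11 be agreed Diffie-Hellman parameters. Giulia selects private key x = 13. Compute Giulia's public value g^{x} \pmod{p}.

Public value = 11^{13} \pmod{197}.
11^1 ≡ 11 (mod 197)
11^2 = (11^1)^2 ≡ 11^2 = 121 ≡ 121 (mod 197)
11^4 = (11^2)^2 ≡ 121^2 = 14641 ≡ 63 (mod 197)
11^8 = (11^4)^2 ≡ 63^2 = 3969 ≡ 29 (mod 197)
11^13 = 11^8 · 11^4 · 11^1 ≡ 29 · 63 · 11 ≡ 3 (mod 197).

3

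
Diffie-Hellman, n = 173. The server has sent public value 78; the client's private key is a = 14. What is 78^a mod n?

Shared key K = 78^14 mod 173.
78^1 ≡ 78 (mod 173)
78^2 = (78^1)^2 ≡ 78^2 = 6084 ≡ 29 (mod 173)
78^4 = (78^2)^2 ≡ 29^2 = 841 ≡ 149 (mod 173)
78^8 = (78^4)^2 ≡ 149^2 = 22201 ≡ 57 (mod 173)
78^14 = 78^8 · 78^4 · 78^2 ≡ 57 · 149 · 29 ≡ 118 (mod 173).

118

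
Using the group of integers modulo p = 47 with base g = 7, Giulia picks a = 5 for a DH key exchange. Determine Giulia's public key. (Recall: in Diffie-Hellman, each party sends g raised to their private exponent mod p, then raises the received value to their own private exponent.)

28

Public value = 7^{5} \pmod{47}.
7^1 ≡ 7 (mod 47)
7^2 = (7^1)^2 ≡ 7^2 = 49 ≡ 2 (mod 47)
7^4 = (7^2)^2 ≡ 2^2 = 4 ≡ 4 (mod 47)
7^5 = 7^4 · 7^1 ≡ 4 · 7 ≡ 28 (mod 47).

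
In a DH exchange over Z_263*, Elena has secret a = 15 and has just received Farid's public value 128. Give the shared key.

203

Shared key K = 128^15 mod 263.
128^1 ≡ 128 (mod 263)
128^2 = (128^1)^2 ≡ 128^2 = 16384 ≡ 78 (mod 263)
128^4 = (128^2)^2 ≡ 78^2 = 6084 ≡ 35 (mod 263)
128^8 = (128^4)^2 ≡ 35^2 = 1225 ≡ 173 (mod 263)
128^15 = 128^8 · 128^4 · 128^2 · 128^1 ≡ 173 · 35 · 78 · 128 ≡ 203 (mod 263).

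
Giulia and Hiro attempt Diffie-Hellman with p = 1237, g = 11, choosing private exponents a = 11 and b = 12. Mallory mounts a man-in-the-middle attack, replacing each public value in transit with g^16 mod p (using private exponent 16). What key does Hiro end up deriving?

110

Hiro receives Mallory's public value M = 11^16 mod 1237 instead of the honest one.
11^1 ≡ 11 (mod 1237)
11^2 = (11^1)^2 ≡ 11^2 = 121 ≡ 121 (mod 1237)
11^4 = (11^2)^2 ≡ 121^2 = 14641 ≡ 1034 (mod 1237)
11^8 = (11^4)^2 ≡ 1034^2 = 1069156 ≡ 388 (mod 1237)
11^16 = (11^8)^2 ≡ 388^2 = 150544 ≡ 867 (mod 1237)
So M = 867. Hiro computes K = M^12 mod 1237.
867^1 ≡ 867 (mod 1237)
867^2 = (867^1)^2 ≡ 867^2 = 751689 ≡ 830 (mod 1237)
867^4 = (867^2)^2 ≡ 830^2 = 688900 ≡ 1128 (mod 1237)
867^8 = (867^4)^2 ≡ 1128^2 = 1272384 ≡ 748 (mod 1237)
867^12 = 867^8 · 867^4 ≡ 748 · 1128 ≡ 110 (mod 1237).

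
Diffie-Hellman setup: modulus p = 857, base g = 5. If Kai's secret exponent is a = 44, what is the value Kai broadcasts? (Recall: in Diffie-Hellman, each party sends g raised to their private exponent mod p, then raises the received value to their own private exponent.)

441

Public value = 5^{44} \pmod{857}.
5^1 ≡ 5 (mod 857)
5^2 = (5^1)^2 ≡ 5^2 = 25 ≡ 25 (mod 857)
5^4 = (5^2)^2 ≡ 25^2 = 625 ≡ 625 (mod 857)
5^8 = (5^4)^2 ≡ 625^2 = 390625 ≡ 690 (mod 857)
5^16 = (5^8)^2 ≡ 690^2 = 476100 ≡ 465 (mod 857)
5^32 = (5^16)^2 ≡ 465^2 = 216225 ≡ 261 (mod 857)
5^44 = 5^32 · 5^8 · 5^4 ≡ 261 · 690 · 625 ≡ 441 (mod 857).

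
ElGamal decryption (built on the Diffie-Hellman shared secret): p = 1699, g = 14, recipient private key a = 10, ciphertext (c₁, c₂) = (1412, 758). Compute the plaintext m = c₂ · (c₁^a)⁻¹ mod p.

Shared mask s = c₁^a mod p = 1412^10 mod 1699.
1412^1 ≡ 1412 (mod 1699)
1412^2 = (1412^1)^2 ≡ 1412^2 = 1993744 ≡ 817 (mod 1699)
1412^4 = (1412^2)^2 ≡ 817^2 = 667489 ≡ 1481 (mod 1699)
1412^8 = (1412^4)^2 ≡ 1481^2 = 2193361 ≡ 1651 (mod 1699)
1412^10 = 1412^8 · 1412^2 ≡ 1651 · 817 ≡ 1560 (mod 1699).
So s = 1560; s⁻¹ ≡ 110 (mod 1699).
m = c₂ · s⁻¹ mod 1699 = 758 · 110 mod 1699 = 129.

129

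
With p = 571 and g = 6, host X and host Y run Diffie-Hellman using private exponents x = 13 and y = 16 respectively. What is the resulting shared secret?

Host X sends A = g^x mod p = 6^13 mod 571.
6^1 ≡ 6 (mod 571)
6^2 = (6^1)^2 ≡ 6^2 = 36 ≡ 36 (mod 571)
6^4 = (6^2)^2 ≡ 36^2 = 1296 ≡ 154 (mod 571)
6^8 = (6^4)^2 ≡ 154^2 = 23716 ≡ 305 (mod 571)
6^13 = 6^8 · 6^4 · 6^1 ≡ 305 · 154 · 6 ≡ 317 (mod 571).
So A = 317. Host Y then computes K = A^y mod p = 317^16 mod 571.
317^1 ≡ 317 (mod 571)
317^2 = (317^1)^2 ≡ 317^2 = 100489 ≡ 564 (mod 571)
317^4 = (317^2)^2 ≡ 564^2 = 318096 ≡ 49 (mod 571)
317^8 = (317^4)^2 ≡ 49^2 = 2401 ≡ 117 (mod 571)
317^16 = (317^8)^2 ≡ 117^2 = 13689 ≡ 556 (mod 571)

556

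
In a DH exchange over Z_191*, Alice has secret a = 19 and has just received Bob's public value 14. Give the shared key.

Shared key K = 14^19 mod 191.
14^1 ≡ 14 (mod 191)
14^2 = (14^1)^2 ≡ 14^2 = 196 ≡ 5 (mod 191)
14^4 = (14^2)^2 ≡ 5^2 = 25 ≡ 25 (mod 191)
14^8 = (14^4)^2 ≡ 25^2 = 625 ≡ 52 (mod 191)
14^16 = (14^8)^2 ≡ 52^2 = 2704 ≡ 30 (mod 191)
14^19 = 14^16 · 14^2 · 14^1 ≡ 30 · 5 · 14 ≡ 190 (mod 191).

190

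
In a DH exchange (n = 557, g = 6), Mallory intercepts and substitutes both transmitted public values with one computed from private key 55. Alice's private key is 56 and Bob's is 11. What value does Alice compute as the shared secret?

236

Alice receives Mallory's public value M = 6^55 mod 557 instead of the honest one.
6^1 ≡ 6 (mod 557)
6^2 = (6^1)^2 ≡ 6^2 = 36 ≡ 36 (mod 557)
6^4 = (6^2)^2 ≡ 36^2 = 1296 ≡ 182 (mod 557)
6^8 = (6^4)^2 ≡ 182^2 = 33124 ≡ 261 (mod 557)
6^16 = (6^8)^2 ≡ 261^2 = 68121 ≡ 167 (mod 557)
6^32 = (6^16)^2 ≡ 167^2 = 27889 ≡ 39 (mod 557)
6^55 = 6^32 · 6^16 · 6^4 · 6^2 · 6^1 ≡ 39 · 167 · 182 · 36 · 6 ≡ 81 (mod 557).
So M = 81. Alice computes K = M^56 mod 557.
81^1 ≡ 81 (mod 557)
81^2 = (81^1)^2 ≡ 81^2 = 6561 ≡ 434 (mod 557)
81^4 = (81^2)^2 ≡ 434^2 = 188356 ≡ 90 (mod 557)
81^8 = (81^4)^2 ≡ 90^2 = 8100 ≡ 302 (mod 557)
81^16 = (81^8)^2 ≡ 302^2 = 91204 ≡ 413 (mod 557)
81^32 = (81^16)^2 ≡ 413^2 = 170569 ≡ 127 (mod 557)
81^56 = 81^32 · 81^16 · 81^8 ≡ 127 · 413 · 302 ≡ 236 (mod 557).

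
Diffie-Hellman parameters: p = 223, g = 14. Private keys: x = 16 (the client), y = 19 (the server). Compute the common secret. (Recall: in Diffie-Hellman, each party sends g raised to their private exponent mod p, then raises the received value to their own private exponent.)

32

The server sends B = g^y mod p = 14^19 mod 223.
14^1 ≡ 14 (mod 223)
14^2 = (14^1)^2 ≡ 14^2 = 196 ≡ 196 (mod 223)
14^4 = (14^2)^2 ≡ 196^2 = 38416 ≡ 60 (mod 223)
14^8 = (14^4)^2 ≡ 60^2 = 3600 ≡ 32 (mod 223)
14^16 = (14^8)^2 ≡ 32^2 = 1024 ≡ 132 (mod 223)
14^19 = 14^16 · 14^2 · 14^1 ≡ 132 · 196 · 14 ≡ 56 (mod 223).
So B = 56. The client then computes K = B^x mod p = 56^16 mod 223.
56^1 ≡ 56 (mod 223)
56^2 = (56^1)^2 ≡ 56^2 = 3136 ≡ 14 (mod 223)
56^4 = (56^2)^2 ≡ 14^2 = 196 ≡ 196 (mod 223)
56^8 = (56^4)^2 ≡ 196^2 = 38416 ≡ 60 (mod 223)
56^16 = (56^8)^2 ≡ 60^2 = 3600 ≡ 32 (mod 223)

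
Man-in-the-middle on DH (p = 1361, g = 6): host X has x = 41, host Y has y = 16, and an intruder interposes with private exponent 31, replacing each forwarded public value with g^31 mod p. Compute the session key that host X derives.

389

Host X receives an intruder's public value M = 6^31 mod 1361 instead of the honest one.
6^1 ≡ 6 (mod 1361)
6^2 = (6^1)^2 ≡ 6^2 = 36 ≡ 36 (mod 1361)
6^4 = (6^2)^2 ≡ 36^2 = 1296 ≡ 1296 (mod 1361)
6^8 = (6^4)^2 ≡ 1296^2 = 1679616 ≡ 142 (mod 1361)
6^16 = (6^8)^2 ≡ 142^2 = 20164 ≡ 1110 (mod 1361)
6^31 = 6^16 · 6^8 · 6^4 · 6^2 · 6^1 ≡ 1110 · 142 · 1296 · 36 · 6 ≡ 1200 (mod 1361).
So M = 1200. Host X computes K = M^41 mod 1361.
1200^1 ≡ 1200 (mod 1361)
1200^2 = (1200^1)^2 ≡ 1200^2 = 1440000 ≡ 62 (mod 1361)
1200^4 = (1200^2)^2 ≡ 62^2 = 3844 ≡ 1122 (mod 1361)
1200^8 = (1200^4)^2 ≡ 1122^2 = 1258884 ≡ 1320 (mod 1361)
1200^16 = (1200^8)^2 ≡ 1320^2 = 1742400 ≡ 320 (mod 1361)
1200^32 = (1200^16)^2 ≡ 320^2 = 102400 ≡ 325 (mod 1361)
1200^41 = 1200^32 · 1200^8 · 1200^1 ≡ 325 · 1320 · 1200 ≡ 389 (mod 1361).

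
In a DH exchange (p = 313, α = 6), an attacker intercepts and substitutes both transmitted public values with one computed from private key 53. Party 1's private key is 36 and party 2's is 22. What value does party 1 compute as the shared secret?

103

Party 1 receives an attacker's public value M = 6^53 mod 313 instead of the honest one.
6^1 ≡ 6 (mod 313)
6^2 = (6^1)^2 ≡ 6^2 = 36 ≡ 36 (mod 313)
6^4 = (6^2)^2 ≡ 36^2 = 1296 ≡ 44 (mod 313)
6^8 = (6^4)^2 ≡ 44^2 = 1936 ≡ 58 (mod 313)
6^16 = (6^8)^2 ≡ 58^2 = 3364 ≡ 234 (mod 313)
6^32 = (6^16)^2 ≡ 234^2 = 54756 ≡ 294 (mod 313)
6^53 = 6^32 · 6^16 · 6^4 · 6^1 ≡ 294 · 234 · 44 · 6 ≡ 6 (mod 313).
So M = 6. Party 1 computes K = M^36 mod 313.
6^1 ≡ 6 (mod 313)
6^2 = (6^1)^2 ≡ 6^2 = 36 ≡ 36 (mod 313)
6^4 = (6^2)^2 ≡ 36^2 = 1296 ≡ 44 (mod 313)
6^8 = (6^4)^2 ≡ 44^2 = 1936 ≡ 58 (mod 313)
6^16 = (6^8)^2 ≡ 58^2 = 3364 ≡ 234 (mod 313)
6^32 = (6^16)^2 ≡ 234^2 = 54756 ≡ 294 (mod 313)
6^36 = 6^32 · 6^4 ≡ 294 · 44 ≡ 103 (mod 313).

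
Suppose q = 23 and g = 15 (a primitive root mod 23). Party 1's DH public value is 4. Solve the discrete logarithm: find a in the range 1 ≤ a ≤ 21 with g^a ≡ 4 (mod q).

8

Try successive powers of 15 modulo 23:
15^1 ≡ 15
15^2 ≡ 18
15^3 ≡ 17
15^4 ≡ 2
15^5 ≡ 7
15^6 ≡ 13
15^7 ≡ 11
15^8 ≡ 4
Found: a = 8.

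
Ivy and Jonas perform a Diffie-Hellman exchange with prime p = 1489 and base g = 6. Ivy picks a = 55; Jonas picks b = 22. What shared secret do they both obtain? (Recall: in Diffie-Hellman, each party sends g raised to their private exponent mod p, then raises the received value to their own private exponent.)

Jonas sends B = g^b mod p = 6^22 mod 1489.
6^1 ≡ 6 (mod 1489)
6^2 = (6^1)^2 ≡ 6^2 = 36 ≡ 36 (mod 1489)
6^4 = (6^2)^2 ≡ 36^2 = 1296 ≡ 1296 (mod 1489)
6^8 = (6^4)^2 ≡ 1296^2 = 1679616 ≡ 24 (mod 1489)
6^16 = (6^8)^2 ≡ 24^2 = 576 ≡ 576 (mod 1489)
6^22 = 6^16 · 6^4 · 6^2 ≡ 576 · 1296 · 36 ≡ 384 (mod 1489).
So B = 384. Ivy then computes K = B^a mod p = 384^55 mod 1489.
384^1 ≡ 384 (mod 1489)
384^2 = (384^1)^2 ≡ 384^2 = 147456 ≡ 45 (mod 1489)
384^4 = (384^2)^2 ≡ 45^2 = 2025 ≡ 536 (mod 1489)
384^8 = (384^4)^2 ≡ 536^2 = 287296 ≡ 1408 (mod 1489)
384^16 = (384^8)^2 ≡ 1408^2 = 1982464 ≡ 605 (mod 1489)
384^32 = (384^16)^2 ≡ 605^2 = 366025 ≡ 1220 (mod 1489)
384^55 = 384^32 · 384^16 · 384^4 · 384^2 · 384^1 ≡ 1220 · 605 · 536 · 45 · 384 ≡ 1350 (mod 1489).

1350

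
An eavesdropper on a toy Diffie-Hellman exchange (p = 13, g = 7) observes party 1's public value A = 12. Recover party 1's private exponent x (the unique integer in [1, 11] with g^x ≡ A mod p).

6

Try successive powers of 7 modulo 13:
7^1 ≡ 7
7^2 ≡ 10
7^3 ≡ 5
7^4 ≡ 9
7^5 ≡ 11
7^6 ≡ 12
Found: x = 6.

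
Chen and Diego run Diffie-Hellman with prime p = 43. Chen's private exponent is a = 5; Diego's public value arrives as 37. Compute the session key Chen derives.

7

Shared key K = 37^5 mod 43.
37^1 ≡ 37 (mod 43)
37^2 = (37^1)^2 ≡ 37^2 = 1369 ≡ 36 (mod 43)
37^4 = (37^2)^2 ≡ 36^2 = 1296 ≡ 6 (mod 43)
37^5 = 37^4 · 37^1 ≡ 6 · 37 ≡ 7 (mod 43).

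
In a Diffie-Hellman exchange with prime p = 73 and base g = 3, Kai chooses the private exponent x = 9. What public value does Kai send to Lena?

46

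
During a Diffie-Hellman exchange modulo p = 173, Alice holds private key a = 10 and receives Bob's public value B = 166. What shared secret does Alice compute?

157

Shared key K = 166^10 mod 173.
166^1 ≡ 166 (mod 173)
166^2 = (166^1)^2 ≡ 166^2 = 27556 ≡ 49 (mod 173)
166^4 = (166^2)^2 ≡ 49^2 = 2401 ≡ 152 (mod 173)
166^8 = (166^4)^2 ≡ 152^2 = 23104 ≡ 95 (mod 173)
166^10 = 166^8 · 166^2 ≡ 95 · 49 ≡ 157 (mod 173).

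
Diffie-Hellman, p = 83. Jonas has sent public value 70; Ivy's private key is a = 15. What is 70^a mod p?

38

Shared key K = 70^15 mod 83.
70^1 ≡ 70 (mod 83)
70^2 = (70^1)^2 ≡ 70^2 = 4900 ≡ 3 (mod 83)
70^4 = (70^2)^2 ≡ 3^2 = 9 ≡ 9 (mod 83)
70^8 = (70^4)^2 ≡ 9^2 = 81 ≡ 81 (mod 83)
70^15 = 70^8 · 70^4 · 70^2 · 70^1 ≡ 81 · 9 · 3 · 70 ≡ 38 (mod 83).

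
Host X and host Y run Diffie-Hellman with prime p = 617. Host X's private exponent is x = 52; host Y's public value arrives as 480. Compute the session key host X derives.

Shared key K = 480^52 mod 617.
480^1 ≡ 480 (mod 617)
480^2 = (480^1)^2 ≡ 480^2 = 230400 ≡ 259 (mod 617)
480^4 = (480^2)^2 ≡ 259^2 = 67081 ≡ 445 (mod 617)
480^8 = (480^4)^2 ≡ 445^2 = 198025 ≡ 585 (mod 617)
480^16 = (480^8)^2 ≡ 585^2 = 342225 ≡ 407 (mod 617)
480^32 = (480^16)^2 ≡ 407^2 = 165649 ≡ 293 (mod 617)
480^52 = 480^32 · 480^16 · 480^4 ≡ 293 · 407 · 445 ≡ 376 (mod 617).

376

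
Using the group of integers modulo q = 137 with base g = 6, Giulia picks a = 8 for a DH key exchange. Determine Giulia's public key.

133

Public value = 6^8 (mod 137).
6^1 ≡ 6 (mod 137)
6^2 = (6^1)^2 ≡ 6^2 = 36 ≡ 36 (mod 137)
6^4 = (6^2)^2 ≡ 36^2 = 1296 ≡ 63 (mod 137)
6^8 = (6^4)^2 ≡ 63^2 = 3969 ≡ 133 (mod 137)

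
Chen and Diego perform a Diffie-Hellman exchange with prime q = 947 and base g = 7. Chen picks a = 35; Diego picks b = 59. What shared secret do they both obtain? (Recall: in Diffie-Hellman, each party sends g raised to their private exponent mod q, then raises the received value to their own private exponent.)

Chen sends A = g^a mod q = 7^35 mod 947.
7^1 ≡ 7 (mod 947)
7^2 = (7^1)^2 ≡ 7^2 = 49 ≡ 49 (mod 947)
7^4 = (7^2)^2 ≡ 49^2 = 2401 ≡ 507 (mod 947)
7^8 = (7^4)^2 ≡ 507^2 = 257049 ≡ 412 (mod 947)
7^16 = (7^8)^2 ≡ 412^2 = 169744 ≡ 231 (mod 947)
7^32 = (7^16)^2 ≡ 231^2 = 53361 ≡ 329 (mod 947)
7^35 = 7^32 · 7^2 · 7^1 ≡ 329 · 49 · 7 ≡ 154 (mod 947).
So A = 154. Diego then computes K = A^b mod q = 154^59 mod 947.
154^1 ≡ 154 (mod 947)
154^2 = (154^1)^2 ≡ 154^2 = 23716 ≡ 41 (mod 947)
154^4 = (154^2)^2 ≡ 41^2 = 1681 ≡ 734 (mod 947)
154^8 = (154^4)^2 ≡ 734^2 = 538756 ≡ 860 (mod 947)
154^16 = (154^8)^2 ≡ 860^2 = 739600 ≡ 940 (mod 947)
154^32 = (154^16)^2 ≡ 940^2 = 883600 ≡ 49 (mod 947)
154^59 = 154^32 · 154^16 · 154^8 · 154^2 · 154^1 ≡ 49 · 940 · 860 · 41 · 154 ≡ 7 (mod 947).

7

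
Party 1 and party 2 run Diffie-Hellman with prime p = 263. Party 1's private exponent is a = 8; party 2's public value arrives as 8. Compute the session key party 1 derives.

183

Shared key K = 8^8 mod 263.
8^1 ≡ 8 (mod 263)
8^2 = (8^1)^2 ≡ 8^2 = 64 ≡ 64 (mod 263)
8^4 = (8^2)^2 ≡ 64^2 = 4096 ≡ 151 (mod 263)
8^8 = (8^4)^2 ≡ 151^2 = 22801 ≡ 183 (mod 263)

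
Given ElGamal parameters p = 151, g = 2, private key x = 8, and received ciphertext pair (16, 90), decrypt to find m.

Shared mask s = c₁^x mod p = 16^8 mod 151.
16^1 ≡ 16 (mod 151)
16^2 = (16^1)^2 ≡ 16^2 = 256 ≡ 105 (mod 151)
16^4 = (16^2)^2 ≡ 105^2 = 11025 ≡ 2 (mod 151)
16^8 = (16^4)^2 ≡ 2^2 = 4 ≡ 4 (mod 151)
So s = 4; s⁻¹ ≡ 38 (mod 151).
m = c₂ · s⁻¹ mod 151 = 90 · 38 mod 151 = 98.

98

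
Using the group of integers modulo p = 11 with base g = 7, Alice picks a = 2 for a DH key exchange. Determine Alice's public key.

Public value = 7^2 (mod 11).
7^1 ≡ 7 (mod 11)
7^2 = (7^1)^2 ≡ 7^2 = 49 ≡ 5 (mod 11)

5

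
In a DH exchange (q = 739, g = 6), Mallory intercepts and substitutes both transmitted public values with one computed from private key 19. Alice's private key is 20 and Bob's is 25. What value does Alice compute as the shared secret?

525

Alice receives Mallory's public value M = 6^19 mod 739 instead of the honest one.
6^1 ≡ 6 (mod 739)
6^2 = (6^1)^2 ≡ 6^2 = 36 ≡ 36 (mod 739)
6^4 = (6^2)^2 ≡ 36^2 = 1296 ≡ 557 (mod 739)
6^8 = (6^4)^2 ≡ 557^2 = 310249 ≡ 608 (mod 739)
6^16 = (6^8)^2 ≡ 608^2 = 369664 ≡ 164 (mod 739)
6^19 = 6^16 · 6^2 · 6^1 ≡ 164 · 36 · 6 ≡ 691 (mod 739).
So M = 691. Alice computes K = M^20 mod 739.
691^1 ≡ 691 (mod 739)
691^2 = (691^1)^2 ≡ 691^2 = 477481 ≡ 87 (mod 739)
691^4 = (691^2)^2 ≡ 87^2 = 7569 ≡ 179 (mod 739)
691^8 = (691^4)^2 ≡ 179^2 = 32041 ≡ 264 (mod 739)
691^16 = (691^8)^2 ≡ 264^2 = 69696 ≡ 230 (mod 739)
691^20 = 691^16 · 691^4 ≡ 230 · 179 ≡ 525 (mod 739).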